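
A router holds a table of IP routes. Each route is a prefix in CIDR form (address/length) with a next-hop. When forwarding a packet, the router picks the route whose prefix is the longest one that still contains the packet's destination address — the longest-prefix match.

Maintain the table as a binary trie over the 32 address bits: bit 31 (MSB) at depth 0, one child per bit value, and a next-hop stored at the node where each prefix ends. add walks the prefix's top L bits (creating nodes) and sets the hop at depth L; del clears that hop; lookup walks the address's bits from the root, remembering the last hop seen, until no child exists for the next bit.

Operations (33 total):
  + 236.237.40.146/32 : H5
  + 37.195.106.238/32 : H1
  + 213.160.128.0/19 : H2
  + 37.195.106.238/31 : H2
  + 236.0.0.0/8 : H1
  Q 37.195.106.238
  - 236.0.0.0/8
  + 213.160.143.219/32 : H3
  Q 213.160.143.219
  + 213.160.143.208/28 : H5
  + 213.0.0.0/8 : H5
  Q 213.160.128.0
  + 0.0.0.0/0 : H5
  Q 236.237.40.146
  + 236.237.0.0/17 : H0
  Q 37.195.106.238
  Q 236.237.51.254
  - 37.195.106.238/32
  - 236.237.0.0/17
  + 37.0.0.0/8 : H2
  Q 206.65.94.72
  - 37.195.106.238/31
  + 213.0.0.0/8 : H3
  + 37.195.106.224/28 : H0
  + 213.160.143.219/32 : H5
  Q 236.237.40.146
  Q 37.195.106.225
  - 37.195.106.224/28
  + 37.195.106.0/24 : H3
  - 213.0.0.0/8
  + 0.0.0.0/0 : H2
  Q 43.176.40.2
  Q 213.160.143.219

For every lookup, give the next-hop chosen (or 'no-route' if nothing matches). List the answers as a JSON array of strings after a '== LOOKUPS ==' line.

Process each operation:
  add 236.237.40.146/32 -> H5 at depth 32
  add 37.195.106.238/32 -> H1 at depth 32
  add 213.160.128.0/19 -> H2 at depth 19
  add 37.195.106.238/31 -> H2 at depth 31
  add 236.0.0.0/8 -> H1 at depth 8
  Q 37.195.106.238: descend 00100101110000110110101011101110 ; hops seen [H2,H1] ; pick H1
  del 236.0.0.0/8 (clear depth 8)
  add 213.160.143.219/32 -> H3 at depth 32
  Q 213.160.143.219: descend 11010101101000001000111111011011 ; hops seen [H2,H3] ; pick H3
  add 213.160.143.208/28 -> H5 at depth 28
  add 213.0.0.0/8 -> H5 at depth 8
  Q 213.160.128.0: descend 11010101101000001000 ; hops seen [H5,H2] ; pick H2
  add 0.0.0.0/0 -> H5 at depth 0
  Q 236.237.40.146: descend 11101100111011010010100010010010 ; hops seen [H5,H5] ; pick H5
  add 236.237.0.0/17 -> H0 at depth 17
  Q 37.195.106.238: descend 00100101110000110110101011101110 ; hops seen [H5,H2,H1] ; pick H1
  Q 236.237.51.254: descend 1110110011101101001 ; hops seen [H5,H0] ; pick H0
  del 37.195.106.238/32 (clear depth 32)
  del 236.237.0.0/17 (clear depth 17)
  add 37.0.0.0/8 -> H2 at depth 8
  Q 206.65.94.72: descend 110 ; hops seen [H5] ; pick H5
  del 37.195.106.238/31 (clear depth 31)
  add 213.0.0.0/8 -> H3 at depth 8
  add 37.195.106.224/28 -> H0 at depth 28
  add 213.160.143.219/32 -> H5 at depth 32
  Q 236.237.40.146: descend 11101100111011010010100010010010 ; hops seen [H5,H5] ; pick H5
  Q 37.195.106.225: descend 0010010111000011011010101110 ; hops seen [H5,H2,H0] ; pick H0
  del 37.195.106.224/28 (clear depth 28)
  add 37.195.106.0/24 -> H3 at depth 24
  del 213.0.0.0/8 (clear depth 8)
  add 0.0.0.0/0 -> H2 at depth 0
  Q 43.176.40.2: descend 0010 ; hops seen [H2] ; pick H2
  Q 213.160.143.219: descend 11010101101000001000111111011011 ; hops seen [H2,H2,H5,H5] ; pick H5

== LOOKUPS ==
["H1","H3","H2","H5","H1","H0","H5","H5","H0","H2","H5"]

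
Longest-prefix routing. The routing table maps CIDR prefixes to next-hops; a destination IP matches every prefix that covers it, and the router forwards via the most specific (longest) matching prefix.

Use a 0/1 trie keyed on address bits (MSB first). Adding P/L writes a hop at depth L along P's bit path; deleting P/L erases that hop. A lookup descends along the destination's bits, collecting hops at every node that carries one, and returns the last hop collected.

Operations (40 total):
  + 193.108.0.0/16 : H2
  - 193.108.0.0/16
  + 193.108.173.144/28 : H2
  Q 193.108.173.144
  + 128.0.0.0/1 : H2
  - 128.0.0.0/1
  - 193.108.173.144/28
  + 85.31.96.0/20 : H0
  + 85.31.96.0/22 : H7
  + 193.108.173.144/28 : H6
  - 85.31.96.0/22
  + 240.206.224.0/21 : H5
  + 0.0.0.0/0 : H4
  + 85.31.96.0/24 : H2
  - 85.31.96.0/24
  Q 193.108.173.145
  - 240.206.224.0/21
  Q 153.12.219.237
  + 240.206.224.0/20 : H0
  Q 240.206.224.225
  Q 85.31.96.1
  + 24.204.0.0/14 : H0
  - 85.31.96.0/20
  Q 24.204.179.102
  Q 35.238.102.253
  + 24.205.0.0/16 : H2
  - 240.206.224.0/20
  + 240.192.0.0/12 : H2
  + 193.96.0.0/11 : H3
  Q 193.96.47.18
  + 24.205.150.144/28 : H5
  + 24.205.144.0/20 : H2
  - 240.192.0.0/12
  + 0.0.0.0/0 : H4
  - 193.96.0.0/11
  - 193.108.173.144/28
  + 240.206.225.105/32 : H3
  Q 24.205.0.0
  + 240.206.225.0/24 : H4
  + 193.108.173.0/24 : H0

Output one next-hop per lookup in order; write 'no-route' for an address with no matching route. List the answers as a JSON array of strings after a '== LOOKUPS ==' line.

Apply in order:
  + 193.108.0.0/16 (H2) depth=16
  del 193.108.0.0/16 (clear depth 16)
  + 193.108.173.144/28 (H2) depth=28
  lookup 193.108.173.144: bits 1100000101101100101011011001 walk d0:-→d1:-→d2:-→d3:-→d4:-→d5:-→d6:-→d7:-→d8:-→d9:-→d10:-→d11:-→d12:-→d13:-→d14:-→d15:-→d16:-→d17:-→d18:-→d19:-→d20:-→d21:-→d22:-→d23:-→d24:-→d25:-→d26:-→d27:-→d28:H2 -> H2
  + 128.0.0.0/1 (H2) depth=1
  del 128.0.0.0/1 (clear depth 1)
  del 193.108.173.144/28 (clear depth 28)
  + 85.31.96.0/20 (H0) depth=20
  + 85.31.96.0/22 (H7) depth=22
  + 193.108.173.144/28 (H6) depth=28
  del 85.31.96.0/22 (clear depth 22)
  + 240.206.224.0/21 (H5) depth=21
  + 0.0.0.0/0 (H4) depth=0
  + 85.31.96.0/24 (H2) depth=24
  del 85.31.96.0/24 (clear depth 24)
  lookup 193.108.173.145: bits 1100000101101100101011011001 walk d0:H4→d1:-→d2:-→d3:-→d4:-→d5:-→d6:-→d7:-→d8:-→d9:-→d10:-→d11:-→d12:-→d13:-→d14:-→d15:-→d16:-→d17:-→d18:-→d19:-→d20:-→d21:-→d22:-→d23:-→d24:-→d25:-→d26:-→d27:-→d28:H6 -> H6
  del 240.206.224.0/21 (clear depth 21)
  lookup 153.12.219.237: bits 1 walk d0:H4→d1:- -> H4
  + 240.206.224.0/20 (H0) depth=20
  lookup 240.206.224.225: bits 111100001100111011100 walk d0:H4→d1:-→d2:-→d3:-→d4:-→d5:-→d6:-→d7:-→d8:-→d9:-→d10:-→d11:-→d12:-→d13:-→d14:-→d15:-→d16:-→d17:-→d18:-→d19:-→d20:H0→d21:- -> H0
  lookup 85.31.96.1: bits 010101010001111101100000 walk d0:H4→d1:-→d2:-→d3:-→d4:-→d5:-→d6:-→d7:-→d8:-→d9:-→d10:-→d11:-→d12:-→d13:-→d14:-→d15:-→d16:-→d17:-→d18:-→d19:-→d20:H0→d21:-→d22:-→d23:-→d24:- -> H0
  + 24.204.0.0/14 (H0) depth=14
  del 85.31.96.0/20 (clear depth 20)
  lookup 24.204.179.102: bits 00011000110011 walk d0:H4→d1:-→d2:-→d3:-→d4:-→d5:-→d6:-→d7:-→d8:-→d9:-→d10:-→d11:-→d12:-→d13:-→d14:H0 -> H0
  lookup 35.238.102.253: bits 00 walk d0:H4→d1:-→d2:- -> H4
  + 24.205.0.0/16 (H2) depth=16
  del 240.206.224.0/20 (clear depth 20)
  + 240.192.0.0/12 (H2) depth=12
  + 193.96.0.0/11 (H3) depth=11
  lookup 193.96.47.18: bits 110000010110 walk d0:H4→d1:-→d2:-→d3:-→d4:-→d5:-→d6:-→d7:-→d8:-→d9:-→d10:-→d11:H3→d12:- -> H3
  + 24.205.150.144/28 (H5) depth=28
  + 24.205.144.0/20 (H2) depth=20
  del 240.192.0.0/12 (clear depth 12)
  + 0.0.0.0/0 (H4) depth=0
  del 193.96.0.0/11 (clear depth 11)
  del 193.108.173.144/28 (clear depth 28)
  + 240.206.225.105/32 (H3) depth=32
  lookup 24.205.0.0: bits 0001100011001101 walk d0:H4→d1:-→d2:-→d3:-→d4:-→d5:-→d6:-→d7:-→d8:-→d9:-→d10:-→d11:-→d12:-→d13:-→d14:H0→d15:-→d16:H2 -> H2
  + 240.206.225.0/24 (H4) depth=24
  + 193.108.173.0/24 (H0) depth=24

== LOOKUPS ==
["H2","H6","H4","H0","H0","H0","H4","H3","H2"]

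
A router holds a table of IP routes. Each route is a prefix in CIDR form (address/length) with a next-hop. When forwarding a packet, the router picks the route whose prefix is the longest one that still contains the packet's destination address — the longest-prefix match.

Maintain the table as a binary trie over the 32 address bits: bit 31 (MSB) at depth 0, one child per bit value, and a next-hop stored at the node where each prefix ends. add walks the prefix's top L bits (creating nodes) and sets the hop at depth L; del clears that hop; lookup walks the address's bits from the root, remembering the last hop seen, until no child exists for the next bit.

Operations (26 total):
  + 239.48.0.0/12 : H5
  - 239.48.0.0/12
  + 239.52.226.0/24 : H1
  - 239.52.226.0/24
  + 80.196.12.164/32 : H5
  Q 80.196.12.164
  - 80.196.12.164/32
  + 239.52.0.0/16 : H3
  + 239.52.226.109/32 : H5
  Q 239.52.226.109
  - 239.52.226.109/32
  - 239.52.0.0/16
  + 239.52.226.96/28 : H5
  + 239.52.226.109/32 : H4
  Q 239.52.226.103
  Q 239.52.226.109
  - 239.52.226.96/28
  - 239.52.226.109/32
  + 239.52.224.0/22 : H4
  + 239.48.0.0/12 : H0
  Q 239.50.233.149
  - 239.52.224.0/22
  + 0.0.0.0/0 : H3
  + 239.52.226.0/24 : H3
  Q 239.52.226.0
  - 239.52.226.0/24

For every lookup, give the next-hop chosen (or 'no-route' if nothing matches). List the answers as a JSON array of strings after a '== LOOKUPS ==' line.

Apply in order:
  add 239.48.0.0/12 -> H5 at depth 12
  del 239.48.0.0/12 (clear depth 12)
  add 239.52.226.0/24 -> H1 at depth 24
  del 239.52.226.0/24 (clear depth 24)
  add 80.196.12.164/32 -> H5 at depth 32
  ? 80.196.12.164  path d0:-→d1:-→d2:-→d3:-→d4:-→d5:-→d6:-→d7:-→d8:-→d9:-→d10:-→d11:-→d12:-→d13:-→d14:-→d15:-→d16:-→d17:-→d18:-→d19:-→d20:-→d21:-→d22:-→d23:-→d24:-→d25:-→d26:-→d27:-→d28:-→d29:-→d30:-→d31:-→d32:H5  best=H5
  del 80.196.12.164/32 (clear depth 32)
  add 239.52.0.0/16 -> H3 at depth 16
  add 239.52.226.109/32 -> H5 at depth 32
  ? 239.52.226.109  path d0:-→d1:-→d2:-→d3:-→d4:-→d5:-→d6:-→d7:-→d8:-→d9:-→d10:-→d11:-→d12:-→d13:-→d14:-→d15:-→d16:H3→d17:-→d18:-→d19:-→d20:-→d21:-→d22:-→d23:-→d24:-→d25:-→d26:-→d27:-→d28:-→d29:-→d30:-→d31:-→d32:H5  best=H5
  del 239.52.226.109/32 (clear depth 32)
  del 239.52.0.0/16 (clear depth 16)
  add 239.52.226.96/28 -> H5 at depth 28
  add 239.52.226.109/32 -> H4 at depth 32
  ? 239.52.226.103  path d0:-→d1:-→d2:-→d3:-→d4:-→d5:-→d6:-→d7:-→d8:-→d9:-→d10:-→d11:-→d12:-→d13:-→d14:-→d15:-→d16:-→d17:-→d18:-→d19:-→d20:-→d21:-→d22:-→d23:-→d24:-→d25:-→d26:-→d27:-→d28:H5  best=H5
  ? 239.52.226.109  path d0:-→d1:-→d2:-→d3:-→d4:-→d5:-→d6:-→d7:-→d8:-→d9:-→d10:-→d11:-→d12:-→d13:-→d14:-→d15:-→d16:-→d17:-→d18:-→d19:-→d20:-→d21:-→d22:-→d23:-→d24:-→d25:-→d26:-→d27:-→d28:H5→d29:-→d30:-→d31:-→d32:H4  best=H4
  del 239.52.226.96/28 (clear depth 28)
  del 239.52.226.109/32 (clear depth 32)
  add 239.52.224.0/22 -> H4 at depth 22
  add 239.48.0.0/12 -> H0 at depth 12
  ? 239.50.233.149  path d0:-→d1:-→d2:-→d3:-→d4:-→d5:-→d6:-→d7:-→d8:-→d9:-→d10:-→d11:-→d12:H0→d13:-  best=H0
  del 239.52.224.0/22 (clear depth 22)
  add 0.0.0.0/0 -> H3 at depth 0
  add 239.52.226.0/24 -> H3 at depth 24
  ? 239.52.226.0  path d0:H3→d1:-→d2:-→d3:-→d4:-→d5:-→d6:-→d7:-→d8:-→d9:-→d10:-→d11:-→d12:H0→d13:-→d14:-→d15:-→d16:-→d17:-→d18:-→d19:-→d20:-→d21:-→d22:-→d23:-→d24:H3→d25:-  best=H3
  del 239.52.226.0/24 (clear depth 24)

== LOOKUPS ==
["H5","H5","H5","H4","H0","H3"]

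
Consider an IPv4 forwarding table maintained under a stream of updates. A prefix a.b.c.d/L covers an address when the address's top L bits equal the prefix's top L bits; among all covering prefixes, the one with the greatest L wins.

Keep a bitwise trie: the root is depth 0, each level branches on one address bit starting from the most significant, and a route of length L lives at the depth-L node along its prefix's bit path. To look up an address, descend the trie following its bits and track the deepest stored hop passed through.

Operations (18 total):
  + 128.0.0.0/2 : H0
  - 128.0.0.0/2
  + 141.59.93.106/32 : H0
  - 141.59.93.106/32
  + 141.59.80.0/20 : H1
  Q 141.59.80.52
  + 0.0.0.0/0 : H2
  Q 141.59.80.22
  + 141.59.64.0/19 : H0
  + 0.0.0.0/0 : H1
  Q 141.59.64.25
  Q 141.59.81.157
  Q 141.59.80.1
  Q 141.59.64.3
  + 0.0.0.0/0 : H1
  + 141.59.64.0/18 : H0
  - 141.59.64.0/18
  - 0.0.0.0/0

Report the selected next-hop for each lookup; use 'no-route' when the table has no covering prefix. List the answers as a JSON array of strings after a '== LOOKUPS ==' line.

Apply in order:
  add 128.0.0.0/2 -> H0 at depth 2
  - 128.0.0.0/2 clear@2
  add 141.59.93.106/32 -> H0 at depth 32
  - 141.59.93.106/32 clear@32
  add 141.59.80.0/20 -> H1 at depth 20
  lookup 141.59.80.52: bits 10001101001110110101 walk d0:-→d1:-→d2:-→d3:-→d4:-→d5:-→d6:-→d7:-→d8:-→d9:-→d10:-→d11:-→d12:-→d13:-→d14:-→d15:-→d16:-→d17:-→d18:-→d19:-→d20:H1 -> H1
  add 0.0.0.0/0 -> H2 at depth 0
  lookup 141.59.80.22: bits 10001101001110110101 walk d0:H2→d1:-→d2:-→d3:-→d4:-→d5:-→d6:-→d7:-→d8:-→d9:-→d10:-→d11:-→d12:-→d13:-→d14:-→d15:-→d16:-→d17:-→d18:-→d19:-→d20:H1 -> H1
  add 141.59.64.0/19 -> H0 at depth 19
  add 0.0.0.0/0 -> H1 at depth 0
  lookup 141.59.64.25: bits 1000110100111011010 walk d0:H1→d1:-→d2:-→d3:-→d4:-→d5:-→d6:-→d7:-→d8:-→d9:-→d10:-→d11:-→d12:-→d13:-→d14:-→d15:-→d16:-→d17:-→d18:-→d19:H0 -> H0
  lookup 141.59.81.157: bits 10001101001110110101 walk d0:H1→d1:-→d2:-→d3:-→d4:-→d5:-→d6:-→d7:-→d8:-→d9:-→d10:-→d11:-→d12:-→d13:-→d14:-→d15:-→d16:-→d17:-→d18:-→d19:H0→d20:H1 -> H1
  lookup 141.59.80.1: bits 10001101001110110101 walk d0:H1→d1:-→d2:-→d3:-→d4:-→d5:-→d6:-→d7:-→d8:-→d9:-→d10:-→d11:-→d12:-→d13:-→d14:-→d15:-→d16:-→d17:-→d18:-→d19:H0→d20:H1 -> H1
  lookup 141.59.64.3: bits 1000110100111011010 walk d0:H1→d1:-→d2:-→d3:-→d4:-→d5:-→d6:-→d7:-→d8:-→d9:-→d10:-→d11:-→d12:-→d13:-→d14:-→d15:-→d16:-→d17:-→d18:-→d19:H0 -> H0
  add 0.0.0.0/0 -> H1 at depth 0
  add 141.59.64.0/18 -> H0 at depth 18
  - 141.59.64.0/18 clear@18
  - 0.0.0.0/0 clear@0

== LOOKUPS ==
["H1","H1","H0","H1","H1","H0"]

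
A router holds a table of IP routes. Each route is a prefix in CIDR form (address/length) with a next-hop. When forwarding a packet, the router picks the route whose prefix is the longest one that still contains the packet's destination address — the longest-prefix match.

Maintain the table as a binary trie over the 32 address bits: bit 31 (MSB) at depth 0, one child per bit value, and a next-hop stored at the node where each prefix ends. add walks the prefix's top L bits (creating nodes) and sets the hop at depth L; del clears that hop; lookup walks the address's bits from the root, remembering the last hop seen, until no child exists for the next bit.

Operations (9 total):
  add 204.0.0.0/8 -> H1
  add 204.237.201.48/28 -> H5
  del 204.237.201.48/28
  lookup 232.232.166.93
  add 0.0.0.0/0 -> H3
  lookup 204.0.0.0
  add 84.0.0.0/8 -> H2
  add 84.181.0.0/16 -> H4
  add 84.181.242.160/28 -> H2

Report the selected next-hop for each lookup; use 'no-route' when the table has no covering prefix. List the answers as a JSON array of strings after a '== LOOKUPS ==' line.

Apply in order:
  add 204.0.0.0/8 -> H1 at depth 8
  add 204.237.201.48/28 -> H5 at depth 28
  - 204.237.201.48/28 clear@28
  Q 232.232.166.93: descend 11 ; hops seen [∅] ; pick no-route
  add 0.0.0.0/0 -> H3 at depth 0
  Q 204.0.0.0: descend 11001100 ; hops seen [H3,H1] ; pick H1
  add 84.0.0.0/8 -> H2 at depth 8
  add 84.181.0.0/16 -> H4 at depth 16
  add 84.181.242.160/28 -> H2 at depth 28

== LOOKUPS ==
["no-route","H1"]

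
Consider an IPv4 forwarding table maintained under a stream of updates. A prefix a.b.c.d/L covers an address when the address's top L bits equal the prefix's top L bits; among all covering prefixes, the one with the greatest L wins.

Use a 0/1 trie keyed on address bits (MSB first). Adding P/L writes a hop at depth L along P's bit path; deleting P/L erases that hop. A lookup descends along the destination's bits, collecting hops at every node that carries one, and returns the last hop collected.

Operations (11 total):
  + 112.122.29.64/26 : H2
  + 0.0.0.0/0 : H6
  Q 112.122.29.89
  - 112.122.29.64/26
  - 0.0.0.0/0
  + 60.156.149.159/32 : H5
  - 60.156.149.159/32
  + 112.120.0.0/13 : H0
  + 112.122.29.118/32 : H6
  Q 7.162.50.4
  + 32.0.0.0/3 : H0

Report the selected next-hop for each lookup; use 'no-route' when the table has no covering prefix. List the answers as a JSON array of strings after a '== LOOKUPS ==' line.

Trace:
  add 112.122.29.64/26 -> H2 at depth 26
  add 0.0.0.0/0 -> H6 at depth 0
  ? 112.122.29.89  path d0:H6→d1:-→d2:-→d3:-→d4:-→d5:-→d6:-→d7:-→d8:-→d9:-→d10:-→d11:-→d12:-→d13:-→d14:-→d15:-→d16:-→d17:-→d18:-→d19:-→d20:-→d21:-→d22:-→d23:-→d24:-→d25:-→d26:H2  best=H2
  del 112.122.29.64/26 (clear depth 26)
  del 0.0.0.0/0 (clear depth 0)
  add 60.156.149.159/32 -> H5 at depth 32
  del 60.156.149.159/32 (clear depth 32)
  add 112.120.0.0/13 -> H0 at depth 13
  add 112.122.29.118/32 -> H6 at depth 32
  ? 7.162.50.4  path d0:-→d1:-→d2:-  best=no-route
  add 32.0.0.0/3 -> H0 at depth 3

== LOOKUPS ==
["H2","no-route"]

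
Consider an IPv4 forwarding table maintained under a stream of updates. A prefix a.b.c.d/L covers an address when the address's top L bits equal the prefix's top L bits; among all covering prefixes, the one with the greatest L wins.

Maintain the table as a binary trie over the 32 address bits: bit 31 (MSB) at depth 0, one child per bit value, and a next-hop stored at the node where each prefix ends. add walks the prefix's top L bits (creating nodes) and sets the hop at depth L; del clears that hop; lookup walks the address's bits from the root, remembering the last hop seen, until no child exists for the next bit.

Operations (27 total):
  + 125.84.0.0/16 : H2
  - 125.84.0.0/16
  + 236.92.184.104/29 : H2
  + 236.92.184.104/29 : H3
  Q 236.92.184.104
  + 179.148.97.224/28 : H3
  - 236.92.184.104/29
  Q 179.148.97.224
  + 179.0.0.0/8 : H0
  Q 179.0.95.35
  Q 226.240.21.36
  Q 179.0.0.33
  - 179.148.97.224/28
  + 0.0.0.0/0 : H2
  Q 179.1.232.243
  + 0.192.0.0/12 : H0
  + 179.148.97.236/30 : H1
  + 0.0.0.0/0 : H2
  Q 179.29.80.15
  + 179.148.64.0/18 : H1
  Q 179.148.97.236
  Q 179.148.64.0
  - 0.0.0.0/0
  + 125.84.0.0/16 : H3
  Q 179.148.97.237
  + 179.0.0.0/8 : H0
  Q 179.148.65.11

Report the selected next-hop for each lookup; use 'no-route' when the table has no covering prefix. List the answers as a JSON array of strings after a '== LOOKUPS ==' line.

Apply in order:
  + 125.84.0.0/16 (H2) depth=16
  - 125.84.0.0/16 clear@16
  + 236.92.184.104/29 (H2) depth=29
  + 236.92.184.104/29 (H3) depth=29
  ? 236.92.184.104  path d0:-→d1:-→d2:-→d3:-→d4:-→d5:-→d6:-→d7:-→d8:-→d9:-→d10:-→d11:-→d12:-→d13:-→d14:-→d15:-→d16:-→d17:-→d18:-→d19:-→d20:-→d21:-→d22:-→d23:-→d24:-→d25:-→d26:-→d27:-→d28:-→d29:H3  best=H3
  + 179.148.97.224/28 (H3) depth=28
  - 236.92.184.104/29 clear@29
  ? 179.148.97.224  path d0:-→d1:-→d2:-→d3:-→d4:-→d5:-→d6:-→d7:-→d8:-→d9:-→d10:-→d11:-→d12:-→d13:-→d14:-→d15:-→d16:-→d17:-→d18:-→d19:-→d20:-→d21:-→d22:-→d23:-→d24:-→d25:-→d26:-→d27:-→d28:H3  best=H3
  + 179.0.0.0/8 (H0) depth=8
  ? 179.0.95.35  path d0:-→d1:-→d2:-→d3:-→d4:-→d5:-→d6:-→d7:-→d8:H0  best=H0
  ? 226.240.21.36  path d0:-→d1:-→d2:-→d3:-→d4:-  best=no-route
  ? 179.0.0.33  path d0:-→d1:-→d2:-→d3:-→d4:-→d5:-→d6:-→d7:-→d8:H0  best=H0
  - 179.148.97.224/28 clear@28
  + 0.0.0.0/0 (H2) depth=0
  ? 179.1.232.243  path d0:H2→d1:-→d2:-→d3:-→d4:-→d5:-→d6:-→d7:-→d8:H0  best=H0
  + 0.192.0.0/12 (H0) depth=12
  + 179.148.97.236/30 (H1) depth=30
  + 0.0.0.0/0 (H2) depth=0
  ? 179.29.80.15  path d0:H2→d1:-→d2:-→d3:-→d4:-→d5:-→d6:-→d7:-→d8:H0  best=H0
  + 179.148.64.0/18 (H1) depth=18
  ? 179.148.97.236  path d0:H2→d1:-→d2:-→d3:-→d4:-→d5:-→d6:-→d7:-→d8:H0→d9:-→d10:-→d11:-→d12:-→d13:-→d14:-→d15:-→d16:-→d17:-→d18:H1→d19:-→d20:-→d21:-→d22:-→d23:-→d24:-→d25:-→d26:-→d27:-→d28:-→d29:-→d30:H1  best=H1
  ? 179.148.64.0  path d0:H2→d1:-→d2:-→d3:-→d4:-→d5:-→d6:-→d7:-→d8:H0→d9:-→d10:-→d11:-→d12:-→d13:-→d14:-→d15:-→d16:-→d17:-→d18:H1  best=H1
  - 0.0.0.0/0 clear@0
  + 125.84.0.0/16 (H3) depth=16
  ? 179.148.97.237  path d0:-→d1:-→d2:-→d3:-→d4:-→d5:-→d6:-→d7:-→d8:H0→d9:-→d10:-→d11:-→d12:-→d13:-→d14:-→d15:-→d16:-→d17:-→d18:H1→d19:-→d20:-→d21:-→d22:-→d23:-→d24:-→d25:-→d26:-→d27:-→d28:-→d29:-→d30:H1  best=H1
  + 179.0.0.0/8 (H0) depth=8
  ? 179.148.65.11  path d0:-→d1:-→d2:-→d3:-→d4:-→d5:-→d6:-→d7:-→d8:H0→d9:-→d10:-→d11:-→d12:-→d13:-→d14:-→d15:-→d16:-→d17:-→d18:H1  best=H1

== LOOKUPS ==
["H3","H3","H0","no-route","H0","H0","H0","H1","H1","H1","H1"]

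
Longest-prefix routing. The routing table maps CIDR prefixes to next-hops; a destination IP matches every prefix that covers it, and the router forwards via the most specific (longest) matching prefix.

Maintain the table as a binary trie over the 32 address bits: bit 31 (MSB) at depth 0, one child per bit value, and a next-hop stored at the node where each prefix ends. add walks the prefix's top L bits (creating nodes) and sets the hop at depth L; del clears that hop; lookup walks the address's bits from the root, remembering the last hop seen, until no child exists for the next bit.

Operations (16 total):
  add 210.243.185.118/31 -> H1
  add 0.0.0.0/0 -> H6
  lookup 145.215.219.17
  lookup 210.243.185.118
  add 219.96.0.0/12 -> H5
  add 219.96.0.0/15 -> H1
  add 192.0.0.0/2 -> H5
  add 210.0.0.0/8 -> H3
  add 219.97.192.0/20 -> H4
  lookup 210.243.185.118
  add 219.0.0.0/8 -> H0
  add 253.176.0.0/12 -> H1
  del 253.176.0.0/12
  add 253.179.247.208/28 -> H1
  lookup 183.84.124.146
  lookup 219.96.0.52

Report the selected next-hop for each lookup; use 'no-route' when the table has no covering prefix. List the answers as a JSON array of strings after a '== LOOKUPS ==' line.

Process each operation:
  add 210.243.185.118/31 -> H1 at depth 31
  add 0.0.0.0/0 -> H6 at depth 0
  Q 145.215.219.17: descend 1 ; hops seen [H6] ; pick H6
  Q 210.243.185.118: descend 1101001011110011101110010111011 ; hops seen [H6,H1] ; pick H1
  add 219.96.0.0/12 -> H5 at depth 12
  add 219.96.0.0/15 -> H1 at depth 15
  add 192.0.0.0/2 -> H5 at depth 2
  add 210.0.0.0/8 -> H3 at depth 8
  add 219.97.192.0/20 -> H4 at depth 20
  Q 210.243.185.118: descend 1101001011110011101110010111011 ; hops seen [H6,H5,H3,H1] ; pick H1
  add 219.0.0.0/8 -> H0 at depth 8
  add 253.176.0.0/12 -> H1 at depth 12
  del 253.176.0.0/12 (clear depth 12)
  add 253.179.247.208/28 -> H1 at depth 28
  Q 183.84.124.146: descend 1 ; hops seen [H6] ; pick H6
  Q 219.96.0.52: descend 110110110110000 ; hops seen [H6,H5,H0,H5,H1] ; pick H1

== LOOKUPS ==
["H6","H1","H1","H6","H1"]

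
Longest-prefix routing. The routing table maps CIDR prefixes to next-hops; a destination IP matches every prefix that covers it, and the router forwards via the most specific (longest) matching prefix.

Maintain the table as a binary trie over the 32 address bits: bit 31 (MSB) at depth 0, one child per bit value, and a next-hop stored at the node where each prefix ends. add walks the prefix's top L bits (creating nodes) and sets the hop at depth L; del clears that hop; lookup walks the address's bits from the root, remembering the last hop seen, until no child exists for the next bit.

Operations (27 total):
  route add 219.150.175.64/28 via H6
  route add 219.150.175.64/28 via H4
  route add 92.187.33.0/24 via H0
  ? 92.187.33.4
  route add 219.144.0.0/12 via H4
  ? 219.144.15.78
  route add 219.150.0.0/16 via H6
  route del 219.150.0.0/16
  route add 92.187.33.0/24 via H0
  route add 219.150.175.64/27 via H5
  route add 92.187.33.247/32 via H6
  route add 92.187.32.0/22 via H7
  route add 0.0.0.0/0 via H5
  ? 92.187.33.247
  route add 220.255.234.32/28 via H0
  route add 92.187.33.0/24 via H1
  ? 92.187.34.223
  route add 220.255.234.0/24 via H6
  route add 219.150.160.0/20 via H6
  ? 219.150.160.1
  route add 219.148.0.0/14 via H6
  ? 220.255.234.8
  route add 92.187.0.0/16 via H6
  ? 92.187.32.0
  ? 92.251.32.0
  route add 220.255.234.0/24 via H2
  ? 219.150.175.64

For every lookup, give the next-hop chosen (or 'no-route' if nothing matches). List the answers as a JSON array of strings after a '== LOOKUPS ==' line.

Apply in order:
  + 219.150.175.64/28 (H6) depth=28
  + 219.150.175.64/28 (H4) depth=28
  + 92.187.33.0/24 (H0) depth=24
  ? 92.187.33.4  path d0:-→d1:-→d2:-→d3:-→d4:-→d5:-→d6:-→d7:-→d8:-→d9:-→d10:-→d11:-→d12:-→d13:-→d14:-→d15:-→d16:-→d17:-→d18:-→d19:-→d20:-→d21:-→d22:-→d23:-→d24:H0  best=H0
  + 219.144.0.0/12 (H4) depth=12
  ? 219.144.15.78  path d0:-→d1:-→d2:-→d3:-→d4:-→d5:-→d6:-→d7:-→d8:-→d9:-→d10:-→d11:-→d12:H4→d13:-  best=H4
  + 219.150.0.0/16 (H6) depth=16
  - 219.150.0.0/16 clear@16
  + 92.187.33.0/24 (H0) depth=24
  + 219.150.175.64/27 (H5) depth=27
  + 92.187.33.247/32 (H6) depth=32
  + 92.187.32.0/22 (H7) depth=22
  + 0.0.0.0/0 (H5) depth=0
  ? 92.187.33.247  path d0:H5→d1:-→d2:-→d3:-→d4:-→d5:-→d6:-→d7:-→d8:-→d9:-→d10:-→d11:-→d12:-→d13:-→d14:-→d15:-→d16:-→d17:-→d18:-→d19:-→d20:-→d21:-→d22:H7→d23:-→d24:H0→d25:-→d26:-→d27:-→d28:-→d29:-→d30:-→d31:-→d32:H6  best=H6
  + 220.255.234.32/28 (H0) depth=28
  + 92.187.33.0/24 (H1) depth=24
  ? 92.187.34.223  path d0:H5→d1:-→d2:-→d3:-→d4:-→d5:-→d6:-→d7:-→d8:-→d9:-→d10:-→d11:-→d12:-→d13:-→d14:-→d15:-→d16:-→d17:-→d18:-→d19:-→d20:-→d21:-→d22:H7  best=H7
  + 220.255.234.0/24 (H6) depth=24
  + 219.150.160.0/20 (H6) depth=20
  ? 219.150.160.1  path d0:H5→d1:-→d2:-→d3:-→d4:-→d5:-→d6:-→d7:-→d8:-→d9:-→d10:-→d11:-→d12:H4→d13:-→d14:-→d15:-→d16:-→d17:-→d18:-→d19:-→d20:H6  best=H6
  + 219.148.0.0/14 (H6) depth=14
  ? 220.255.234.8  path d0:H5→d1:-→d2:-→d3:-→d4:-→d5:-→d6:-→d7:-→d8:-→d9:-→d10:-→d11:-→d12:-→d13:-→d14:-→d15:-→d16:-→d17:-→d18:-→d19:-→d20:-→d21:-→d22:-→d23:-→d24:H6→d25:-→d26:-  best=H6
  + 92.187.0.0/16 (H6) depth=16
  ? 92.187.32.0  path d0:H5→d1:-→d2:-→d3:-→d4:-→d5:-→d6:-→d7:-→d8:-→d9:-→d10:-→d11:-→d12:-→d13:-→d14:-→d15:-→d16:H6→d17:-→d18:-→d19:-→d20:-→d21:-→d22:H7→d23:-  best=H7
  ? 92.251.32.0  path d0:H5→d1:-→d2:-→d3:-→d4:-→d5:-→d6:-→d7:-→d8:-→d9:-  best=H5
  + 220.255.234.0/24 (H2) depth=24
  ? 219.150.175.64  path d0:H5→d1:-→d2:-→d3:-→d4:-→d5:-→d6:-→d7:-→d8:-→d9:-→d10:-→d11:-→d12:H4→d13:-→d14:H6→d15:-→d16:-→d17:-→d18:-→d19:-→d20:H6→d21:-→d22:-→d23:-→d24:-→d25:-→d26:-→d27:H5→d28:H4  best=H4

== LOOKUPS ==
["H0","H4","H6","H7","H6","H6","H7","H5","H4"]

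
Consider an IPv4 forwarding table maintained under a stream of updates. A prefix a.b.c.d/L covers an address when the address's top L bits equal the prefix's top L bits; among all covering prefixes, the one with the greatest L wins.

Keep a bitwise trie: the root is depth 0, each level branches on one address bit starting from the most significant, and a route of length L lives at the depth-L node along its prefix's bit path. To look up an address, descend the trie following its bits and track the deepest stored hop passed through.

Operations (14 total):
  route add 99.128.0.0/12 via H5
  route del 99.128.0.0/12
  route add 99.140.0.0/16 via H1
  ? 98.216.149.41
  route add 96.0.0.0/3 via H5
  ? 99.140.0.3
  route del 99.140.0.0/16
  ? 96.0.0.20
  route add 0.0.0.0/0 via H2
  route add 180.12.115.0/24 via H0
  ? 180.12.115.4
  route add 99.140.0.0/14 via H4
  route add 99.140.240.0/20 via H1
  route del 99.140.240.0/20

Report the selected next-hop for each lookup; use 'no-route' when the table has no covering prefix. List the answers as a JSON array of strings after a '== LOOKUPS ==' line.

Process each operation:
  + 99.128.0.0/12 (H5) depth=12
  - 99.128.0.0/12 clear@12
  + 99.140.0.0/16 (H1) depth=16
  Q 98.216.149.41: descend 0110001 ; hops seen [∅] ; pick no-route
  + 96.0.0.0/3 (H5) depth=3
  Q 99.140.0.3: descend 0110001110001100 ; hops seen [H5,H1] ; pick H1
  - 99.140.0.0/16 clear@16
  Q 96.0.0.20: descend 011000 ; hops seen [H5] ; pick H5
  + 0.0.0.0/0 (H2) depth=0
  + 180.12.115.0/24 (H0) depth=24
  Q 180.12.115.4: descend 101101000000110001110011 ; hops seen [H2,H0] ; pick H0
  + 99.140.0.0/14 (H4) depth=14
  + 99.140.240.0/20 (H1) depth=20
  - 99.140.240.0/20 clear@20

== LOOKUPS ==
["no-route","H1","H5","H0"]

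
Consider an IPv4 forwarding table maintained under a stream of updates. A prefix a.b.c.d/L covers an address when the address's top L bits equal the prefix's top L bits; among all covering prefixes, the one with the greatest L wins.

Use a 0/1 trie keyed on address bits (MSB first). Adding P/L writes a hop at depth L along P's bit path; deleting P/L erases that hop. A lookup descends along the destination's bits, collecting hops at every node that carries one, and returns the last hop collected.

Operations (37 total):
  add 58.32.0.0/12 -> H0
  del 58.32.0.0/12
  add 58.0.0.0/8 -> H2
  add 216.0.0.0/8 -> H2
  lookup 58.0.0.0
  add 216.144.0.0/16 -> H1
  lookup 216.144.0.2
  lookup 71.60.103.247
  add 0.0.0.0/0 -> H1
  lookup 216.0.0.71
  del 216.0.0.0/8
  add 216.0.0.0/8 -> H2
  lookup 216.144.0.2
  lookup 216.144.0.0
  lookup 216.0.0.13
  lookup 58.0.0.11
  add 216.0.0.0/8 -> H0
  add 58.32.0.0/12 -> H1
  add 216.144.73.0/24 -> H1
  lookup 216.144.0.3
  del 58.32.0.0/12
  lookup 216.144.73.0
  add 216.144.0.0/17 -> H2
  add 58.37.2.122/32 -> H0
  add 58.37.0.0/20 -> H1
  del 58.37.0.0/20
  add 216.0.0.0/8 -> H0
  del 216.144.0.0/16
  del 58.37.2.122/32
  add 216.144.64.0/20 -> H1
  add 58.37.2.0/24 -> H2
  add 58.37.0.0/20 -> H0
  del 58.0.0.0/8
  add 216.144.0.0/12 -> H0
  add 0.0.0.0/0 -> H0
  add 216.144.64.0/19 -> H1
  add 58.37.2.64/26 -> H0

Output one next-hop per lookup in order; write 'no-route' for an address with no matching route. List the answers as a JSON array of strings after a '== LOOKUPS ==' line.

Trace:
  add 58.32.0.0/12 -> H0 at depth 12
  - 58.32.0.0/12 clear@12
  add 58.0.0.0/8 -> H2 at depth 8
  add 216.0.0.0/8 -> H2 at depth 8
  ? 58.0.0.0  path d0:-→d1:-→d2:-→d3:-→d4:-→d5:-→d6:-→d7:-→d8:H2→d9:-→d10:-  best=H2
  add 216.144.0.0/16 -> H1 at depth 16
  ? 216.144.0.2  path d0:-→d1:-→d2:-→d3:-→d4:-→d5:-→d6:-→d7:-→d8:H2→d9:-→d10:-→d11:-→d12:-→d13:-→d14:-→d15:-→d16:H1  best=H1
  ? 71.60.103.247  path d0:-→d1:-  best=no-route
  add 0.0.0.0/0 -> H1 at depth 0
  ? 216.0.0.71  path d0:H1→d1:-→d2:-→d3:-→d4:-→d5:-→d6:-→d7:-→d8:H2  best=H2
  - 216.0.0.0/8 clear@8
  add 216.0.0.0/8 -> H2 at depth 8
  ? 216.144.0.2  path d0:H1→d1:-→d2:-→d3:-→d4:-→d5:-→d6:-→d7:-→d8:H2→d9:-→d10:-→d11:-→d12:-→d13:-→d14:-→d15:-→d16:H1  best=H1
  ? 216.144.0.0  path d0:H1→d1:-→d2:-→d3:-→d4:-→d5:-→d6:-→d7:-→d8:H2→d9:-→d10:-→d11:-→d12:-→d13:-→d14:-→d15:-→d16:H1  best=H1
  ? 216.0.0.13  path d0:H1→d1:-→d2:-→d3:-→d4:-→d5:-→d6:-→d7:-→d8:H2  best=H2
  ? 58.0.0.11  path d0:H1→d1:-→d2:-→d3:-→d4:-→d5:-→d6:-→d7:-→d8:H2→d9:-→d10:-  best=H2
  add 216.0.0.0/8 -> H0 at depth 8
  add 58.32.0.0/12 -> H1 at depth 12
  add 216.144.73.0/24 -> H1 at depth 24
  ? 216.144.0.3  path d0:H1→d1:-→d2:-→d3:-→d4:-→d5:-→d6:-→d7:-→d8:H0→d9:-→d10:-→d11:-→d12:-→d13:-→d14:-→d15:-→d16:H1→d17:-  best=H1
  - 58.32.0.0/12 clear@12
  ? 216.144.73.0  path d0:H1→d1:-→d2:-→d3:-→d4:-→d5:-→d6:-→d7:-→d8:H0→d9:-→d10:-→d11:-→d12:-→d13:-→d14:-→d15:-→d16:H1→d17:-→d18:-→d19:-→d20:-→d21:-→d22:-→d23:-→d24:H1  best=H1
  add 216.144.0.0/17 -> H2 at depth 17
  add 58.37.2.122/32 -> H0 at depth 32
  add 58.37.0.0/20 -> H1 at depth 20
  - 58.37.0.0/20 clear@20
  add 216.0.0.0/8 -> H0 at depth 8
  - 216.144.0.0/16 clear@16
  - 58.37.2.122/32 clear@32
  add 216.144.64.0/20 -> H1 at depth 20
  add 58.37.2.0/24 -> H2 at depth 24
  add 58.37.0.0/20 -> H0 at depth 20
  - 58.0.0.0/8 clear@8
  add 216.144.0.0/12 -> H0 at depth 12
  add 0.0.0.0/0 -> H0 at depth 0
  add 216.144.64.0/19 -> H1 at depth 19
  add 58.37.2.64/26 -> H0 at depth 26

== LOOKUPS ==
["H2","H1","no-route","H2","H1","H1","H2","H2","H1","H1"]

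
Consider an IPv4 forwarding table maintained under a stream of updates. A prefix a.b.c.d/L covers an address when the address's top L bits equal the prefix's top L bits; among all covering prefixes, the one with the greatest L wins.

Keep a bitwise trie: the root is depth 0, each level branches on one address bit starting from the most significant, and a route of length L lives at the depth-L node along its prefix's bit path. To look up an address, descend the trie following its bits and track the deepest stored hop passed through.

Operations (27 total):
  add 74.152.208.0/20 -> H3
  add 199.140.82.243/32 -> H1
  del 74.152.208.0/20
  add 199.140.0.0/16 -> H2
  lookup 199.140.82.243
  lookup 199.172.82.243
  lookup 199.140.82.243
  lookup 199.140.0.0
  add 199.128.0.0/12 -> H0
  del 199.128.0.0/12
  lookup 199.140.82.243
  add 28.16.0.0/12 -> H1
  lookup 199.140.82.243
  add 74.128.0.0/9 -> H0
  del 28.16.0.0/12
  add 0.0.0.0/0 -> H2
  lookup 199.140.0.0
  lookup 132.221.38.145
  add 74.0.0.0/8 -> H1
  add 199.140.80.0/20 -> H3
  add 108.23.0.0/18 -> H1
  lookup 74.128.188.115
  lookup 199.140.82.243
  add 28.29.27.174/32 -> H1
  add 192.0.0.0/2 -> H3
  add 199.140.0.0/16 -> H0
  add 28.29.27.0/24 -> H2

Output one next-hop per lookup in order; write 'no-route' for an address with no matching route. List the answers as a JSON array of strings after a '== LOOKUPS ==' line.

Process each operation:
  + 74.152.208.0/20 (H3) depth=20
  + 199.140.82.243/32 (H1) depth=32
  del 74.152.208.0/20 (clear depth 20)
  + 199.140.0.0/16 (H2) depth=16
  lookup 199.140.82.243: bits 11000111100011000101001011110011 walk d0:-→d1:-→d2:-→d3:-→d4:-→d5:-→d6:-→d7:-→d8:-→d9:-→d10:-→d11:-→d12:-→d13:-→d14:-→d15:-→d16:H2→d17:-→d18:-→d19:-→d20:-→d21:-→d22:-→d23:-→d24:-→d25:-→d26:-→d27:-→d28:-→d29:-→d30:-→d31:-→d32:H1 -> H1
  lookup 199.172.82.243: bits 1100011110 walk d0:-→d1:-→d2:-→d3:-→d4:-→d5:-→d6:-→d7:-→d8:-→d9:-→d10:- -> no-route
  lookup 199.140.82.243: bits 11000111100011000101001011110011 walk d0:-→d1:-→d2:-→d3:-→d4:-→d5:-→d6:-→d7:-→d8:-→d9:-→d10:-→d11:-→d12:-→d13:-→d14:-→d15:-→d16:H2→d17:-→d18:-→d19:-→d20:-→d21:-→d22:-→d23:-→d24:-→d25:-→d26:-→d27:-→d28:-→d29:-→d30:-→d31:-→d32:H1 -> H1
  lookup 199.140.0.0: bits 11000111100011000 walk d0:-→d1:-→d2:-→d3:-→d4:-→d5:-→d6:-→d7:-→d8:-→d9:-→d10:-→d11:-→d12:-→d13:-→d14:-→d15:-→d16:H2→d17:- -> H2
  + 199.128.0.0/12 (H0) depth=12
  del 199.128.0.0/12 (clear depth 12)
  lookup 199.140.82.243: bits 11000111100011000101001011110011 walk d0:-→d1:-→d2:-→d3:-→d4:-→d5:-→d6:-→d7:-→d8:-→d9:-→d10:-→d11:-→d12:-→d13:-→d14:-→d15:-→d16:H2→d17:-→d18:-→d19:-→d20:-→d21:-→d22:-→d23:-→d24:-→d25:-→d26:-→d27:-→d28:-→d29:-→d30:-→d31:-→d32:H1 -> H1
  + 28.16.0.0/12 (H1) depth=12
  lookup 199.140.82.243: bits 11000111100011000101001011110011 walk d0:-→d1:-→d2:-→d3:-→d4:-→d5:-→d6:-→d7:-→d8:-→d9:-→d10:-→d11:-→d12:-→d13:-→d14:-→d15:-→d16:H2→d17:-→d18:-→d19:-→d20:-→d21:-→d22:-→d23:-→d24:-→d25:-→d26:-→d27:-→d28:-→d29:-→d30:-→d31:-→d32:H1 -> H1
  + 74.128.0.0/9 (H0) depth=9
  del 28.16.0.0/12 (clear depth 12)
  + 0.0.0.0/0 (H2) depth=0
  lookup 199.140.0.0: bits 11000111100011000 walk d0:H2→d1:-→d2:-→d3:-→d4:-→d5:-→d6:-→d7:-→d8:-→d9:-→d10:-→d11:-→d12:-→d13:-→d14:-→d15:-→d16:H2→d17:- -> H2
  lookup 132.221.38.145: bits 1 walk d0:H2→d1:- -> H2
  + 74.0.0.0/8 (H1) depth=8
  + 199.140.80.0/20 (H3) depth=20
  + 108.23.0.0/18 (H1) depth=18
  lookup 74.128.188.115: bits 01001010100 walk d0:H2→d1:-→d2:-→d3:-→d4:-→d5:-→d6:-→d7:-→d8:H1→d9:H0→d10:-→d11:- -> H0
  lookup 199.140.82.243: bits 11000111100011000101001011110011 walk d0:H2→d1:-→d2:-→d3:-→d4:-→d5:-→d6:-→d7:-→d8:-→d9:-→d10:-→d11:-→d12:-→d13:-→d14:-→d15:-→d16:H2→d17:-→d18:-→d19:-→d20:H3→d21:-→d22:-→d23:-→d24:-→d25:-→d26:-→d27:-→d28:-→d29:-→d30:-→d31:-→d32:H1 -> H1
  + 28.29.27.174/32 (H1) depth=32
  + 192.0.0.0/2 (H3) depth=2
  + 199.140.0.0/16 (H0) depth=16
  + 28.29.27.0/24 (H2) depth=24

== LOOKUPS ==
["H1","no-route","H1","H2","H1","H1","H2","H2","H0","H1"]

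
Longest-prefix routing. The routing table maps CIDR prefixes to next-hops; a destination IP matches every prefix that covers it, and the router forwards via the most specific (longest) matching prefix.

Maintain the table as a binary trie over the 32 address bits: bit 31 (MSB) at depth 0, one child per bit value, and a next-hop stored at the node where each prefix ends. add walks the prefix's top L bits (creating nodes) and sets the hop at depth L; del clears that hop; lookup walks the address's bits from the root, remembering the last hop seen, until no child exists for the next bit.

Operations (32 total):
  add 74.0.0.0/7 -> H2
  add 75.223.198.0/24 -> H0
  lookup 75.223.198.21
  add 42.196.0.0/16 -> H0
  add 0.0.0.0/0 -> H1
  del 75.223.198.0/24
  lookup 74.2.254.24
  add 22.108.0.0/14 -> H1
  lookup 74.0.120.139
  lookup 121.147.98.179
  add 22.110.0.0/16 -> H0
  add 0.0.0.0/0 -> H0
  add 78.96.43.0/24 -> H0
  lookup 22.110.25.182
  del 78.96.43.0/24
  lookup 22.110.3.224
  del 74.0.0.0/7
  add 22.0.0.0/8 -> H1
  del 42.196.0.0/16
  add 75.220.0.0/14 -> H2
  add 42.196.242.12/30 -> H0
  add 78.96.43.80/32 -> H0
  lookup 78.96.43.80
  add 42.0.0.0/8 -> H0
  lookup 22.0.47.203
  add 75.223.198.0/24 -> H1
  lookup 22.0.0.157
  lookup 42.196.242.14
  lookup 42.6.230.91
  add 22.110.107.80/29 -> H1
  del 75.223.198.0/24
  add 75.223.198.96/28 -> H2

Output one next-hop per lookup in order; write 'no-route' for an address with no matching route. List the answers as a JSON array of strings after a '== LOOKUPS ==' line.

Process each operation:
  add 74.0.0.0/7 -> H2 at depth 7
  add 75.223.198.0/24 -> H0 at depth 24
  lookup 75.223.198.21: bits 010010111101111111000110 walk d0:-→d1:-→d2:-→d3:-→d4:-→d5:-→d6:-→d7:H2→d8:-→d9:-→d10:-→d11:-→d12:-→d13:-→d14:-→d15:-→d16:-→d17:-→d18:-→d19:-→d20:-→d21:-→d22:-→d23:-→d24:H0 -> H0
  add 42.196.0.0/16 -> H0 at depth 16
  add 0.0.0.0/0 -> H1 at depth 0
  - 75.223.198.0/24 clear@24
  lookup 74.2.254.24: bits 0100101 walk d0:H1→d1:-→d2:-→d3:-→d4:-→d5:-→d6:-→d7:H2 -> H2
  add 22.108.0.0/14 -> H1 at depth 14
  lookup 74.0.120.139: bits 0100101 walk d0:H1→d1:-→d2:-→d3:-→d4:-→d5:-→d6:-→d7:H2 -> H2
  lookup 121.147.98.179: bits 01 walk d0:H1→d1:-→d2:- -> H1
  add 22.110.0.0/16 -> H0 at depth 16
  add 0.0.0.0/0 -> H0 at depth 0
  add 78.96.43.0/24 -> H0 at depth 24
  lookup 22.110.25.182: bits 0001011001101110 walk d0:H0→d1:-→d2:-→d3:-→d4:-→d5:-→d6:-→d7:-→d8:-→d9:-→d10:-→d11:-→d12:-→d13:-→d14:H1→d15:-→d16:H0 -> H0
  - 78.96.43.0/24 clear@24
  lookup 22.110.3.224: bits 0001011001101110 walk d0:H0→d1:-→d2:-→d3:-→d4:-→d5:-→d6:-→d7:-→d8:-→d9:-→d10:-→d11:-→d12:-→d13:-→d14:H1→d15:-→d16:H0 -> H0
  - 74.0.0.0/7 clear@7
  add 22.0.0.0/8 -> H1 at depth 8
  - 42.196.0.0/16 clear@16
  add 75.220.0.0/14 -> H2 at depth 14
  add 42.196.242.12/30 -> H0 at depth 30
  add 78.96.43.80/32 -> H0 at depth 32
  lookup 78.96.43.80: bits 01001110011000000010101101010000 walk d0:H0→d1:-→d2:-→d3:-→d4:-→d5:-→d6:-→d7:-→d8:-→d9:-→d10:-→d11:-→d12:-→d13:-→d14:-→d15:-→d16:-→d17:-→d18:-→d19:-→d20:-→d21:-→d22:-→d23:-→d24:-→d25:-→d26:-→d27:-→d28:-→d29:-→d30:-→d31:-→d32:H0 -> H0
  add 42.0.0.0/8 -> H0 at depth 8
  lookup 22.0.47.203: bits 000101100 walk d0:H0→d1:-→d2:-→d3:-→d4:-→d5:-→d6:-→d7:-→d8:H1→d9:- -> H1
  add 75.223.198.0/24 -> H1 at depth 24
  lookup 22.0.0.157: bits 000101100 walk d0:H0→d1:-→d2:-→d3:-→d4:-→d5:-→d6:-→d7:-→d8:H1→d9:- -> H1
  lookup 42.196.242.14: bits 001010101100010011110010000011 walk d0:H0→d1:-→d2:-→d3:-→d4:-→d5:-→d6:-→d7:-→d8:H0→d9:-→d10:-→d11:-→d12:-→d13:-→d14:-→d15:-→d16:-→d17:-→d18:-→d19:-→d20:-→d21:-→d22:-→d23:-→d24:-→d25:-→d26:-→d27:-→d28:-→d29:-→d30:H0 -> H0
  lookup 42.6.230.91: bits 00101010 walk d0:H0→d1:-→d2:-→d3:-→d4:-→d5:-→d6:-→d7:-→d8:H0 -> H0
  add 22.110.107.80/29 -> H1 at depth 29
  - 75.223.198.0/24 clear@24
  add 75.223.198.96/28 -> H2 at depth 28

== LOOKUPS ==
["H0","H2","H2","H1","H0","H0","H0","H1","H1","H0","H0"]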